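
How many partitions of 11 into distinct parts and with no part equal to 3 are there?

8

The partitions of 11 that satisfy the conditions:
11
1 + 10
2 + 9
1 + 2 + 8
4 + 7
5 + 6
1 + 4 + 6
2 + 4 + 5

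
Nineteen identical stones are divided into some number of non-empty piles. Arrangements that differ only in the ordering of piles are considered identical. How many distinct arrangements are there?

Enumerating by decreasing first part gives 490 partitions in all.

490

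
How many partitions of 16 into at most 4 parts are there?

A partial list (first 12 by largest part):
16
15,1
14,2
14,1,1
13,3
13,2,1
13,1,1,1
12,4
12,3,1
12,2,2
12,2,1,1
11,5
…and 52 more, for 64 total.

64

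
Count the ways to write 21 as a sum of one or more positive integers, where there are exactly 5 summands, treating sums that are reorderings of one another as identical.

There are 101 such partitions.

101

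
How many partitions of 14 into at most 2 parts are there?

Enumerating:
14
13, 1
12, 2
11, 3
10, 4
9, 5
8, 6
7, 7

8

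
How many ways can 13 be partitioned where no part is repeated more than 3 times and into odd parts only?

Listing the qualifying partitions of 13:
13
11+1+1
9+3+1
7+5+1
7+3+3
7+3+1+1+1
5+5+3
5+5+1+1+1
5+3+3+1+1
Counting gives 9.

9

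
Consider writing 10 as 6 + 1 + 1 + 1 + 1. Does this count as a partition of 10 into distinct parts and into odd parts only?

The parts sum to 10, and the condition 'all summands are distinct' is violated.

No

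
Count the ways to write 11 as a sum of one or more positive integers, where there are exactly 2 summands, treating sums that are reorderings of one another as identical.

5

Listing the qualifying partitions of 11:
1,10
2,9
3,8
4,7
5,6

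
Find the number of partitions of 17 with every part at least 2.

A partial list (first 12 by largest part):
17
15, 2
14, 3
13, 4
13, 2, 2
12, 5
12, 3, 2
11, 6
11, 4, 2
11, 3, 3
11, 2, 2, 2
10, 7
…and 54 more, for 66 total.

66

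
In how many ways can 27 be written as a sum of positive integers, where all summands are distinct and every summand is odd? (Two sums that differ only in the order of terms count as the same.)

14

Listing the qualifying partitions of 27:
27
23, 3, 1
21, 5, 1
19, 7, 1
19, 5, 3
17, 9, 1
17, 7, 3
15, 11, 1
15, 9, 3
15, 7, 5
13, 11, 3
13, 9, 5
11, 9, 7
11, 7, 5, 3, 1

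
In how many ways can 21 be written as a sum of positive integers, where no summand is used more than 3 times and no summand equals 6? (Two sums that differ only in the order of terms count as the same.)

A full systematic count gives 290.

290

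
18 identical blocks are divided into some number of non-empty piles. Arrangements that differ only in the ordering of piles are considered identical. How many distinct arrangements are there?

Direct enumeration gives 385 partitions.

385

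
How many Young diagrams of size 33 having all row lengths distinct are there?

Enumerating by decreasing first part gives 448 partitions in all.

448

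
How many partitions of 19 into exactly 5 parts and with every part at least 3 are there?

Enumerating:
7+3+3+3+3
6+4+3+3+3
5+5+3+3+3
5+4+4+3+3
4+4+4+4+3
That's 5 in total.

5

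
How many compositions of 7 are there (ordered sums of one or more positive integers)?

Each of the 6 gaps between 7 units is either a break or not: 2^6 = 64.

64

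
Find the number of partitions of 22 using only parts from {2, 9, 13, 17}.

Listing the qualifying partitions of 22:
13 + 9
9 + 9 + 2 + 2
2 + 2 + 2 + 2 + 2 + 2 + 2 + 2 + 2 + 2 + 2
Counting gives 3.

3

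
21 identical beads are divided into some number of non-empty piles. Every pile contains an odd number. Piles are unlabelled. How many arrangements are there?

76

Counting exhaustively, 76 partitions satisfy the conditions.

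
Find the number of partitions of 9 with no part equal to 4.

23

Listing the qualifying partitions of 9:
9
8+1
7+2
7+1+1
6+3
6+2+1
6+1+1+1
5+3+1
5+2+2
5+2+1+1
5+1+1+1+1
3+3+3
3+3+2+1
3+3+1+1+1
3+2+2+2
3+2+2+1+1
3+2+1+1+1+1
3+1+1+1+1+1+1
2+2+2+2+1
2+2+2+1+1+1
2+2+1+1+1+1+1
2+1+1+1+1+1+1+1
1+1+1+1+1+1+1+1+1
That's 23 in total.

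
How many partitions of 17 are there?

297

Counting exhaustively, 297 partitions satisfy the conditions.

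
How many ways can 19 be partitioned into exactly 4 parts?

54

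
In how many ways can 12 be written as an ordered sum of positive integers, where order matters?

Each of the 11 gaps between 12 units is either a break or not: 2^11 = 2048.

2048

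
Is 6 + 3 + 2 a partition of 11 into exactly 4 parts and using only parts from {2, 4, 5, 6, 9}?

No

The parts sum to 11, and the condition 'there are exactly 4 summands' is violated.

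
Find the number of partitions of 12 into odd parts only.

15

The partitions of 12 that satisfy the conditions:
11+1
9+3
9+1+1+1
7+5
7+3+1+1
7+1+1+1+1+1
5+5+1+1
5+3+3+1
5+3+1+1+1+1
5+1+1+1+1+1+1+1
3+3+3+3
3+3+3+1+1+1
3+3+1+1+1+1+1+1
3+1+1+1+1+1+1+1+1+1
1+1+1+1+1+1+1+1+1+1+1+1
Counting gives 15.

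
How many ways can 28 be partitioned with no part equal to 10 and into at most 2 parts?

14

They are:
28
1 + 27
2 + 26
3 + 25
4 + 24
5 + 23
6 + 22
7 + 21
8 + 20
9 + 19
11 + 17
12 + 16
13 + 15
14 + 14
That's 14 in total.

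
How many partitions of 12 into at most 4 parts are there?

A partial list (first 12 by largest part):
12
11, 1
10, 2
10, 1, 1
9, 3
9, 2, 1
9, 1, 1, 1
8, 4
8, 3, 1
8, 2, 2
8, 2, 1, 1
7, 5
…and 22 more, for 34 total.

34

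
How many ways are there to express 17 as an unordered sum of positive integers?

297

Systematic enumeration (by largest part, then next-largest, …) yields 297.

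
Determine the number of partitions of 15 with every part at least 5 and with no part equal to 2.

5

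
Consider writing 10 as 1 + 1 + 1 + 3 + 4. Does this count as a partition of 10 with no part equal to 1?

The parts sum to 10, and the condition 'no summand equals 1' is violated.

No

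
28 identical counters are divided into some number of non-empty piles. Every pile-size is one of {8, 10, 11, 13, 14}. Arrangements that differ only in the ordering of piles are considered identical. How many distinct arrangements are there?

They are:
14 + 14
10 + 10 + 8

2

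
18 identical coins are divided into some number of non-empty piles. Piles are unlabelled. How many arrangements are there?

385

Counting exhaustively, 385 partitions satisfy the conditions.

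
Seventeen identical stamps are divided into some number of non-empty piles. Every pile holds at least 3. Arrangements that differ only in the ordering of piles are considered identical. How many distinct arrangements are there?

25

They are:
17
14,3
13,4
12,5
11,6
11,3,3
10,7
10,4,3
9,8
9,5,3
9,4,4
8,6,3
8,5,4
8,3,3,3
7,7,3
7,6,4
7,5,5
7,4,3,3
6,6,5
6,5,3,3
6,4,4,3
5,5,4,3
5,4,4,4
5,3,3,3,3
4,4,3,3,3
That's 25 in total.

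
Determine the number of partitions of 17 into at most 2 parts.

9

The partitions of 17 that satisfy the conditions:
17
16, 1
15, 2
14, 3
13, 4
12, 5
11, 6
10, 7
9, 8
Counting gives 9.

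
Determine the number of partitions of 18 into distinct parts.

46

There are too many to list fully; the first 12 (by largest part) are:
18
1,17
2,16
3,15
1,2,15
4,14
1,3,14
5,13
1,4,13
2,3,13
6,12
1,5,12
…and 34 more, for 46 total.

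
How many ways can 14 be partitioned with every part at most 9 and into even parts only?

11

The partitions of 14 that satisfy the conditions:
6, 8
2, 4, 8
2, 2, 2, 8
2, 6, 6
4, 4, 6
2, 2, 4, 6
2, 2, 2, 2, 6
2, 4, 4, 4
2, 2, 2, 4, 4
2, 2, 2, 2, 2, 4
2, 2, 2, 2, 2, 2, 2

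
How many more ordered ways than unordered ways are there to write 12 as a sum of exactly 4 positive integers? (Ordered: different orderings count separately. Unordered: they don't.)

Ordered (compositions into 4 parts): C(11,3) = 165.
Unordered (partitions into 4 parts): 15.
Difference: 165 − 15 = 150.

150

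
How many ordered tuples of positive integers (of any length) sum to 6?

32

Each of the 5 gaps between 6 units is either a break or not: 2^5 = 32.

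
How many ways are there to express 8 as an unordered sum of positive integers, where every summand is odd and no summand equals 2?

Enumerating:
7,1
5,3
5,1,1,1
3,3,1,1
3,1,1,1,1,1
1,1,1,1,1,1,1,1
Counting gives 6.

6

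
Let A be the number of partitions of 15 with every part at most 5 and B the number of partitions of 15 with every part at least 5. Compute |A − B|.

Partitions of 15 with every part at most 5: 84.
Partitions of 15 with every part at least 5: 5.
|84 − 5| = 79.

79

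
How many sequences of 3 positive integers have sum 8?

21

Equivalently, choose which 2 of the 7 gaps become plus signs: C(7,2) = 21.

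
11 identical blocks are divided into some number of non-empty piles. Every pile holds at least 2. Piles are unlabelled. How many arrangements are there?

14

Enumerating:
11
9+2
8+3
7+4
7+2+2
6+5
6+3+2
5+4+2
5+3+3
5+2+2+2
4+4+3
4+3+2+2
3+3+3+2
3+2+2+2+2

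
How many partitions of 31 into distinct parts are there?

There are 340 such partitions.

340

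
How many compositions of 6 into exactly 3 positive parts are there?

10

A composition of 6 into 3 positive parts is chosen by placing 2 dividers among the 5 gaps between 6 units: C(5,2) = 10.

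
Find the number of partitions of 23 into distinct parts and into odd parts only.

9

Enumerating:
23
19 + 3 + 1
17 + 5 + 1
15 + 7 + 1
15 + 5 + 3
13 + 9 + 1
13 + 7 + 3
11 + 9 + 3
11 + 7 + 5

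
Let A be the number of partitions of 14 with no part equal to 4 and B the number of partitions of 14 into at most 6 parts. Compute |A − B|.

3

Partitions of 14 with no part equal to 4: 93.
Partitions of 14 into at most 6 parts: 90.
|93 − 90| = 3.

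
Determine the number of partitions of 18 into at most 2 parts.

10

They are:
18
17+1
16+2
15+3
14+4
13+5
12+6
11+7
10+8
9+9
Counting gives 10.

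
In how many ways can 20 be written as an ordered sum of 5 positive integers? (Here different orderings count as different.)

A composition of 20 into 5 positive parts is chosen by placing 4 dividers among the 19 gaps between 20 units: C(19,4) = 3876.

3876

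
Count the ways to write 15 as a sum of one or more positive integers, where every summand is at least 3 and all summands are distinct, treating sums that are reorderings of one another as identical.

9

They are:
15
12 + 3
11 + 4
10 + 5
9 + 6
8 + 7
8 + 4 + 3
7 + 5 + 3
6 + 5 + 4
Counting gives 9.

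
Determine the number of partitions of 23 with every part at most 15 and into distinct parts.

85

Direct enumeration gives 85 partitions.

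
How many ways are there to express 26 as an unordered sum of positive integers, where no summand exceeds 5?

427

There are 427 such partitions.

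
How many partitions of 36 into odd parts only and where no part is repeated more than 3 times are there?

A full systematic count gives 199.

199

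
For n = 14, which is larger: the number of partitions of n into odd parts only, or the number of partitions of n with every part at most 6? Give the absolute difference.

68

Partitions of 14 into odd parts only: 22.
Partitions of 14 with every part at most 6: 90.
|22 − 90| = 68.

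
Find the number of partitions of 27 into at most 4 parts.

Enumerating by decreasing first part gives 225 partitions in all.

225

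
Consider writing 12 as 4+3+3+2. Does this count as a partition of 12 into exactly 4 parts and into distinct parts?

The parts sum to 12, and the condition 'all summands are distinct' is violated.

No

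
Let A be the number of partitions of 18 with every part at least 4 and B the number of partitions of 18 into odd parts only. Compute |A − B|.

30

Partitions of 18 with every part at least 4: 16.
Partitions of 18 into odd parts only: 46.
|16 − 46| = 30.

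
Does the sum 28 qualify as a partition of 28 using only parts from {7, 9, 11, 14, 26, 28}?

The parts sum to 28, and the condition 'each summand belongs to {7, 9, 11, 14, 26, 28}' holds.

Yes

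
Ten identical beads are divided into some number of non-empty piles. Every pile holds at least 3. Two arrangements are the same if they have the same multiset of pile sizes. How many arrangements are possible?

They are:
10
7 + 3
6 + 4
5 + 5
4 + 3 + 3

5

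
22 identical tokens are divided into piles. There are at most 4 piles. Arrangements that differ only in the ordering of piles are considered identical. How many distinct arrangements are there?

136

Direct enumeration gives 136 partitions.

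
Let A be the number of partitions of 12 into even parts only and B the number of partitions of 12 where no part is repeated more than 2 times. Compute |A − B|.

25

Partitions of 12 into even parts only: 11.
Partitions of 12 where no part is repeated more than 2 times: 36.
|11 − 36| = 25.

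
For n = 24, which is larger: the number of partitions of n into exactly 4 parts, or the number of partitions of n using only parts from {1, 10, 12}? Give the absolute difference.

Partitions of 24 into exactly 4 parts: 108.
Partitions of 24 using only parts from {1, 10, 12}: 6.
|108 − 6| = 102.

102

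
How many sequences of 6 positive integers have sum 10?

126

By stars and bars with positive parts, the count is C(9,5) = 126.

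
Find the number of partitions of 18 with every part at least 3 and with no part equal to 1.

33

A partial list (first 12 by largest part):
18
15+3
14+4
13+5
12+6
12+3+3
11+7
11+4+3
10+8
10+5+3
10+4+4
9+9
…and 21 more, for 33 total.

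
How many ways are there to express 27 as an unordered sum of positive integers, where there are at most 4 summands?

225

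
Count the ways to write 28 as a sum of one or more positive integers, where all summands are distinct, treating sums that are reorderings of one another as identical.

222

Direct enumeration gives 222 partitions.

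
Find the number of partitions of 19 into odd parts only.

A partial list (first 12 by largest part):
19
17 + 1 + 1
15 + 3 + 1
15 + 1 + 1 + 1 + 1
13 + 5 + 1
13 + 3 + 3
13 + 3 + 1 + 1 + 1
13 + 1 + 1 + 1 + 1 + 1 + 1
11 + 7 + 1
11 + 5 + 3
11 + 5 + 1 + 1 + 1
11 + 3 + 3 + 1 + 1
…and 42 more, for 54 total.

54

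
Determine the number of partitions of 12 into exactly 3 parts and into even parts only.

3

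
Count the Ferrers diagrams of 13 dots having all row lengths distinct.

Listing the qualifying partitions of 13:
13
12 + 1
11 + 2
10 + 3
10 + 2 + 1
9 + 4
9 + 3 + 1
8 + 5
8 + 4 + 1
8 + 3 + 2
7 + 6
7 + 5 + 1
7 + 4 + 2
7 + 3 + 2 + 1
6 + 5 + 2
6 + 4 + 3
6 + 4 + 2 + 1
5 + 4 + 3 + 1

18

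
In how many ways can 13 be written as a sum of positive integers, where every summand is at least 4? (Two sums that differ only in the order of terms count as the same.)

5

The partitions of 13 that satisfy the conditions:
13
9 + 4
8 + 5
7 + 6
5 + 4 + 4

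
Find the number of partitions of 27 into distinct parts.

192

Systematic enumeration (by largest part, then next-largest, …) yields 192.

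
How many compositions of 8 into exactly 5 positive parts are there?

By stars and bars with positive parts, the count is C(7,4) = 35.

35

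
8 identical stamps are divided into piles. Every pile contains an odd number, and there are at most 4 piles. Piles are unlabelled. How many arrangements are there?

4

Enumerating:
7+1
5+3
5+1+1+1
3+3+1+1
Counting gives 4.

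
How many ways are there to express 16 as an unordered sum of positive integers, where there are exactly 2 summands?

8

The partitions of 16 that satisfy the conditions:
1,15
2,14
3,13
4,12
5,11
6,10
7,9
8,8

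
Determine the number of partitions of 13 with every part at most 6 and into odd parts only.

10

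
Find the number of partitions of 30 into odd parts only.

A full systematic count gives 296.

296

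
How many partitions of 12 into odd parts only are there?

They are:
11+1
9+3
9+1+1+1
7+5
7+3+1+1
7+1+1+1+1+1
5+5+1+1
5+3+3+1
5+3+1+1+1+1
5+1+1+1+1+1+1+1
3+3+3+3
3+3+3+1+1+1
3+3+1+1+1+1+1+1
3+1+1+1+1+1+1+1+1+1
1+1+1+1+1+1+1+1+1+1+1+1
Counting gives 15.

15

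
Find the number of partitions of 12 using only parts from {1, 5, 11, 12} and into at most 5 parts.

They are:
12
11+1
5+5+1+1

3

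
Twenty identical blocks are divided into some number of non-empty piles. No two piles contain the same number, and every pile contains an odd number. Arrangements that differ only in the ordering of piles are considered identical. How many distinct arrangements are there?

7

The partitions of 20 that satisfy the conditions:
1,19
3,17
5,15
7,13
9,11
1,3,5,11
1,3,7,9
That's 7 in total.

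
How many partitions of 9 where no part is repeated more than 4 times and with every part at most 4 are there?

13

Enumerating:
1, 4, 4
2, 3, 4
1, 1, 3, 4
1, 2, 2, 4
1, 1, 1, 2, 4
3, 3, 3
1, 2, 3, 3
1, 1, 1, 3, 3
2, 2, 2, 3
1, 1, 2, 2, 3
1, 1, 1, 1, 2, 3
1, 2, 2, 2, 2
1, 1, 1, 2, 2, 2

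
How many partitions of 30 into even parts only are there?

Systematic enumeration (by largest part, then next-largest, …) yields 176.

176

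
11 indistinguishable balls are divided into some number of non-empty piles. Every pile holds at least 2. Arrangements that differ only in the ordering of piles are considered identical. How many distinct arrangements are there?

The partitions of 11 that satisfy the conditions:
11
9 + 2
8 + 3
7 + 4
7 + 2 + 2
6 + 5
6 + 3 + 2
5 + 4 + 2
5 + 3 + 3
5 + 2 + 2 + 2
4 + 4 + 3
4 + 3 + 2 + 2
3 + 3 + 3 + 2
3 + 2 + 2 + 2 + 2
That's 14 in total.

14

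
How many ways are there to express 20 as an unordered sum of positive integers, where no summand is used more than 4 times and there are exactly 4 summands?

A partial list (first 12 by largest part):
17,1,1,1
16,2,1,1
15,3,1,1
15,2,2,1
14,4,1,1
14,3,2,1
14,2,2,2
13,5,1,1
13,4,2,1
13,3,3,1
13,3,2,2
12,6,1,1
…and 52 more, for 64 total.

64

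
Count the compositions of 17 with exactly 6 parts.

By stars and bars with positive parts, the count is C(16,5) = 4368.

4368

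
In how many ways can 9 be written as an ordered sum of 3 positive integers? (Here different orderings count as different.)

28

A composition of 9 into 3 positive parts is chosen by placing 2 dividers among the 8 gaps between 9 units: C(8,2) = 28.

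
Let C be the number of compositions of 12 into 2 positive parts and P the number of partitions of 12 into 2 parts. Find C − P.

5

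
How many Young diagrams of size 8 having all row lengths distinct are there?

6

Listing the qualifying partitions of 8:
8
7 + 1
6 + 2
5 + 3
5 + 2 + 1
4 + 3 + 1
Counting gives 6.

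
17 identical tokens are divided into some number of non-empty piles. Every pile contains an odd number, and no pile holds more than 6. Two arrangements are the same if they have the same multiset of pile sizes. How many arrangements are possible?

15

They are:
5, 5, 5, 1, 1
5, 5, 3, 3, 1
5, 5, 3, 1, 1, 1, 1
5, 5, 1, 1, 1, 1, 1, 1, 1
5, 3, 3, 3, 3
5, 3, 3, 3, 1, 1, 1
5, 3, 3, 1, 1, 1, 1, 1, 1
5, 3, 1, 1, 1, 1, 1, 1, 1, 1, 1
5, 1, 1, 1, 1, 1, 1, 1, 1, 1, 1, 1, 1
3, 3, 3, 3, 3, 1, 1
3, 3, 3, 3, 1, 1, 1, 1, 1
3, 3, 3, 1, 1, 1, 1, 1, 1, 1, 1
3, 3, 1, 1, 1, 1, 1, 1, 1, 1, 1, 1, 1
3, 1, 1, 1, 1, 1, 1, 1, 1, 1, 1, 1, 1, 1, 1
1, 1, 1, 1, 1, 1, 1, 1, 1, 1, 1, 1, 1, 1, 1, 1, 1
That's 15 in total.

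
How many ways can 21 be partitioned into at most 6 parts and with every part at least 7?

Listing the qualifying partitions of 21:
21
14+7
13+8
12+9
11+10
7+7+7
That's 6 in total.

6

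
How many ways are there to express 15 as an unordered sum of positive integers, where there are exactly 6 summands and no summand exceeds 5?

They are:
1,1,1,2,5,5
1,1,1,3,4,5
1,1,2,2,4,5
1,1,2,3,3,5
1,2,2,2,3,5
2,2,2,2,2,5
1,1,1,4,4,4
1,1,2,3,4,4
1,2,2,2,4,4
1,1,3,3,3,4
1,2,2,3,3,4
2,2,2,2,3,4
1,2,3,3,3,3
2,2,2,3,3,3
That's 14 in total.

14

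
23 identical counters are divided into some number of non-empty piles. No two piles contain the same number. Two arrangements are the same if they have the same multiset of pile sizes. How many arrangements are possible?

A full systematic count gives 104.

104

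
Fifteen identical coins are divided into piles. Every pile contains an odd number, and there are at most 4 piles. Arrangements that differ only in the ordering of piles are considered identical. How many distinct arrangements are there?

Listing the qualifying partitions of 15:
15
13 + 1 + 1
11 + 3 + 1
9 + 5 + 1
9 + 3 + 3
7 + 7 + 1
7 + 5 + 3
5 + 5 + 5
That's 8 in total.

8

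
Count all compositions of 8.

There are 7 gaps and each independently is a cut or not, giving 2^7 = 128.

128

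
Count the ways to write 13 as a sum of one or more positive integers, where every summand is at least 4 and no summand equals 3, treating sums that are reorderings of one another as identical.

5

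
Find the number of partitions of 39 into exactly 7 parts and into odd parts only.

164

Counting exhaustively, 164 partitions satisfy the conditions.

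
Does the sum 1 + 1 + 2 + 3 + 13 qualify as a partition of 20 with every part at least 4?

No

The parts sum to 20, and the condition 'every summand is at least 4' is violated.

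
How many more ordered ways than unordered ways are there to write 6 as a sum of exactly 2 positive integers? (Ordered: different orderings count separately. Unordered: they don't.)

2

Compositions: C(5,1) = 5.
Unordered (partitions into 2 parts): 3.
Difference: 5 − 3 = 2.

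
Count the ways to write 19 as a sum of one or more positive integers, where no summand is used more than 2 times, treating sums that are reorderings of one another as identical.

163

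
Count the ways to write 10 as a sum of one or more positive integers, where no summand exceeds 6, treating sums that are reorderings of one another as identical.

35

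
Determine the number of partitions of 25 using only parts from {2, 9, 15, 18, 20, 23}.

They are:
23 + 2
15 + 2 + 2 + 2 + 2 + 2
9 + 2 + 2 + 2 + 2 + 2 + 2 + 2 + 2

3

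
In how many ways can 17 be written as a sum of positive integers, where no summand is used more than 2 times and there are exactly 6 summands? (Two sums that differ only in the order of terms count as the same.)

11

Enumerating:
8,3,2,2,1,1
7,4,2,2,1,1
7,3,3,2,1,1
6,5,2,2,1,1
6,4,3,2,1,1
6,3,3,2,2,1
5,5,3,2,1,1
5,4,4,2,1,1
5,4,3,3,1,1
5,4,3,2,2,1
4,4,3,3,2,1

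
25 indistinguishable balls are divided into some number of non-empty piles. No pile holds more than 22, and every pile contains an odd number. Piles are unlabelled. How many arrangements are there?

A full systematic count gives 140.

140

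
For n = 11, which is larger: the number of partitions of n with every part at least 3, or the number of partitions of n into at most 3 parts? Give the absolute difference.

10

Partitions of 11 with every part at least 3: 6.
Partitions of 11 into at most 3 parts: 16.
|6 − 16| = 10.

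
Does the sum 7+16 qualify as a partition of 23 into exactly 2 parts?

Yes

The parts sum to 23, and the condition 'there are exactly 2 summands' holds.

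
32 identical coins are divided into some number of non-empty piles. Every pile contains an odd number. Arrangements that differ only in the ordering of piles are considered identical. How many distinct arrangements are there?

390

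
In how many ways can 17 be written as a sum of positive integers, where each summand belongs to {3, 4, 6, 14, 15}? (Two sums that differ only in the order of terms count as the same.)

The partitions of 17 that satisfy the conditions:
14 + 3
6 + 4 + 4 + 3
4 + 4 + 3 + 3 + 3
Counting gives 3.

3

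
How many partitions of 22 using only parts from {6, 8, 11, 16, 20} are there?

They are:
16 + 6
11 + 11
8 + 8 + 6
Counting gives 3.

3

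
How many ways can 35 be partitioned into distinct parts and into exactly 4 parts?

185

There are 185 such partitions.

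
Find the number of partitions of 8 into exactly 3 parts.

5

The partitions of 8 that satisfy the conditions:
1 + 1 + 6
1 + 2 + 5
1 + 3 + 4
2 + 2 + 4
2 + 3 + 3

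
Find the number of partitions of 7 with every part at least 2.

They are:
7
5, 2
4, 3
3, 2, 2
Counting gives 4.

4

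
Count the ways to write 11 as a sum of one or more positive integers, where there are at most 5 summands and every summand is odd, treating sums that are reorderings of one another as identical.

8

They are:
11
9,1,1
7,3,1
7,1,1,1,1
5,5,1
5,3,3
5,3,1,1,1
3,3,3,1,1
Counting gives 8.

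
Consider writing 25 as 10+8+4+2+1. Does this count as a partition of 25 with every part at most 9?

The parts sum to 25, and the condition 'no summand exceeds 9' is violated.

No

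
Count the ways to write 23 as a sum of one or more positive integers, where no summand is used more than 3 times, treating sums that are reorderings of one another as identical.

592

Counting exhaustively, 592 partitions satisfy the conditions.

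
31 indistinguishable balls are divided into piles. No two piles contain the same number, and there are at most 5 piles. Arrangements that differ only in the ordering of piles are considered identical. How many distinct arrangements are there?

Systematic enumeration (by largest part, then next-largest, …) yields 302.

302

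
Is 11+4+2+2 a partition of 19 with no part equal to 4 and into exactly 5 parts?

No

The parts sum to 19, and the condition 'no summand equals 4' is violated.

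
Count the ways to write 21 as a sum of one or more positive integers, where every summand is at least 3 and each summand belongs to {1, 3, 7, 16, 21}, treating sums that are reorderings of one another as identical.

Listing the qualifying partitions of 21:
21
7 + 7 + 7
3 + 3 + 3 + 3 + 3 + 3 + 3

3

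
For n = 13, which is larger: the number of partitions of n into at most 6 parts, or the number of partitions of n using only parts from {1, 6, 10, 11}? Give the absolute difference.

Partitions of 13 into at most 6 parts: 71.
Partitions of 13 using only parts from {1, 6, 10, 11}: 5.
|71 − 5| = 66.

66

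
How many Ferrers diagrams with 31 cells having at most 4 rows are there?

Systematic enumeration (by largest part, then next-largest, …) yields 321.

321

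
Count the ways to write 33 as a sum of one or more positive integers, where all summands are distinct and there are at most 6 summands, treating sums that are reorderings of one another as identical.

441

There are 441 such partitions.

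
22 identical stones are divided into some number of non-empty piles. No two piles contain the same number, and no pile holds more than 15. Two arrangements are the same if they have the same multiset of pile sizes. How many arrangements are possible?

Direct enumeration gives 75 partitions.

75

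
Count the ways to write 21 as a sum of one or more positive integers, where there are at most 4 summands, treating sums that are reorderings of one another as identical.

Counting exhaustively, 120 partitions satisfy the conditions.

120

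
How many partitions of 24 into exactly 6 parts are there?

Systematic enumeration (by largest part, then next-largest, …) yields 199.

199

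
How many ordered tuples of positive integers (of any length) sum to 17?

65536

The number of compositions of n is 2^(n−1); here 2^16 = 65536.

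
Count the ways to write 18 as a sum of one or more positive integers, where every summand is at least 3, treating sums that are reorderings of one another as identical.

33

A partial list (first 12 by largest part):
18
3,15
4,14
5,13
6,12
3,3,12
7,11
3,4,11
8,10
3,5,10
4,4,10
9,9
…and 21 more, for 33 total.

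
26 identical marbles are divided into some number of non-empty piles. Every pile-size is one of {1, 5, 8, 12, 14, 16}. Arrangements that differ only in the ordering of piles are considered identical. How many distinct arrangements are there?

There are too many to list fully; the first 12 (by largest part) are:
1 + 1 + 8 + 16
5 + 5 + 16
1 + 1 + 1 + 1 + 1 + 5 + 16
1 + 1 + 1 + 1 + 1 + 1 + 1 + 1 + 1 + 1 + 16
12 + 14
1 + 1 + 1 + 1 + 8 + 14
1 + 1 + 5 + 5 + 14
1 + 1 + 1 + 1 + 1 + 1 + 1 + 5 + 14
1 + 1 + 1 + 1 + 1 + 1 + 1 + 1 + 1 + 1 + 1 + 1 + 14
1 + 1 + 12 + 12
1 + 5 + 8 + 12
1 + 1 + 1 + 1 + 1 + 1 + 8 + 12
…and 17 more, for 29 total.

29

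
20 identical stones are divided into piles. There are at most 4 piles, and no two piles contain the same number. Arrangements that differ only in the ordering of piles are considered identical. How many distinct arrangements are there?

57

There are too many to list fully; the first 12 (by largest part) are:
20
19+1
18+2
17+3
17+2+1
16+4
16+3+1
15+5
15+4+1
15+3+2
14+6
14+5+1
…and 45 more, for 57 total.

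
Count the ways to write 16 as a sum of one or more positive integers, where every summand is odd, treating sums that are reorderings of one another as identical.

32

There are too many to list fully; the first 12 (by largest part) are:
15,1
13,3
13,1,1,1
11,5
11,3,1,1
11,1,1,1,1,1
9,7
9,5,1,1
9,3,3,1
9,3,1,1,1,1
9,1,1,1,1,1,1,1
7,7,1,1
…and 20 more, for 32 total.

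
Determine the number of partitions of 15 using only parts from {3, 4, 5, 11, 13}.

Listing the qualifying partitions of 15:
11,4
5,5,5
5,4,3,3
4,4,4,3
3,3,3,3,3

5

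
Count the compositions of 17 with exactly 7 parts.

8008

By stars and bars with positive parts, the count is C(16,6) = 8008.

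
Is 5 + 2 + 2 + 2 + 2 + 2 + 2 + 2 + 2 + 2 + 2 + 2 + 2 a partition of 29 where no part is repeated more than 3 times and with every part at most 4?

The parts sum to 29, and the condition 'no summand is used more than 3 times' is violated.

No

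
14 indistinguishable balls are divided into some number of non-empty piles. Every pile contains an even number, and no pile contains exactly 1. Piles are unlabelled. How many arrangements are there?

15

Listing the qualifying partitions of 14:
14
12 + 2
10 + 4
10 + 2 + 2
8 + 6
8 + 4 + 2
8 + 2 + 2 + 2
6 + 6 + 2
6 + 4 + 4
6 + 4 + 2 + 2
6 + 2 + 2 + 2 + 2
4 + 4 + 4 + 2
4 + 4 + 2 + 2 + 2
4 + 2 + 2 + 2 + 2 + 2
2 + 2 + 2 + 2 + 2 + 2 + 2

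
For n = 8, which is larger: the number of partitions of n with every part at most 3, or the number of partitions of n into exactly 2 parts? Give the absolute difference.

6

Partitions of 8 with every part at most 3: 10.
Partitions of 8 into exactly 2 parts: 4.
|10 − 4| = 6.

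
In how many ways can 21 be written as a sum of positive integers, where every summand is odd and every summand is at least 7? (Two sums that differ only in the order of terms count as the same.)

2

Listing the qualifying partitions of 21:
21
7 + 7 + 7
That's 2 in total.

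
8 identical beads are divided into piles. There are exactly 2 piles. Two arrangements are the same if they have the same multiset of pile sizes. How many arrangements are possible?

4

Enumerating:
7 + 1
6 + 2
5 + 3
4 + 4
That's 4 in total.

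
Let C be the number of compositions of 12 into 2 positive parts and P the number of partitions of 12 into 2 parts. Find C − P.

5

Ordered (compositions into 2 parts): C(11,1) = 11.
Unordered (partitions into 2 parts): 6.
Difference: 11 − 6 = 5.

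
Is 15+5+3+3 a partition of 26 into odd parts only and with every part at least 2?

Yes

The parts sum to 26, and the condition 'every summand is odd' holds; the condition 'every summand is at least 2' holds.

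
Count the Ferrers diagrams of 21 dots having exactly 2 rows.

10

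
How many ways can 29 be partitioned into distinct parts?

Enumerating by decreasing first part gives 256 partitions in all.

256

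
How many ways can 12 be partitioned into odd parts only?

They are:
1 + 11
3 + 9
1 + 1 + 1 + 9
5 + 7
1 + 1 + 3 + 7
1 + 1 + 1 + 1 + 1 + 7
1 + 1 + 5 + 5
1 + 3 + 3 + 5
1 + 1 + 1 + 1 + 3 + 5
1 + 1 + 1 + 1 + 1 + 1 + 1 + 5
3 + 3 + 3 + 3
1 + 1 + 1 + 3 + 3 + 3
1 + 1 + 1 + 1 + 1 + 1 + 3 + 3
1 + 1 + 1 + 1 + 1 + 1 + 1 + 1 + 1 + 3
1 + 1 + 1 + 1 + 1 + 1 + 1 + 1 + 1 + 1 + 1 + 1

15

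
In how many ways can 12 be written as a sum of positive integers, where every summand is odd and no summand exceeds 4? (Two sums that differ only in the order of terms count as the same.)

Listing the qualifying partitions of 12:
3 + 3 + 3 + 3
1 + 1 + 1 + 3 + 3 + 3
1 + 1 + 1 + 1 + 1 + 1 + 3 + 3
1 + 1 + 1 + 1 + 1 + 1 + 1 + 1 + 1 + 3
1 + 1 + 1 + 1 + 1 + 1 + 1 + 1 + 1 + 1 + 1 + 1
That's 5 in total.

5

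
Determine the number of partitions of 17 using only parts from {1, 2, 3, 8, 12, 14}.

54

There are too many to list fully; the first 12 (by largest part) are:
14+3
14+2+1
14+1+1+1
12+3+2
12+3+1+1
12+2+2+1
12+2+1+1+1
12+1+1+1+1+1
8+8+1
8+3+3+3
8+3+3+2+1
8+3+3+1+1+1
…and 42 more, for 54 total.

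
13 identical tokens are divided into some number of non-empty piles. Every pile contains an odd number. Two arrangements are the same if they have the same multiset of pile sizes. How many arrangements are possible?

18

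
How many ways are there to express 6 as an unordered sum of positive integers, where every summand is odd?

The partitions of 6 that satisfy the conditions:
5+1
3+3
3+1+1+1
1+1+1+1+1+1
That's 4 in total.

4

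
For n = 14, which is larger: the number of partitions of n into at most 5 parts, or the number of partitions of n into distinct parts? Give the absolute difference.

Partitions of 14 into at most 5 parts: 70.
Partitions of 14 into distinct parts: 22.
|70 − 22| = 48.

48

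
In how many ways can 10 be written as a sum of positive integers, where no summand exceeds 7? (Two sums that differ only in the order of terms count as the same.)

38

There are too many to list fully; the first 12 (by largest part) are:
7 + 3
7 + 2 + 1
7 + 1 + 1 + 1
6 + 4
6 + 3 + 1
6 + 2 + 2
6 + 2 + 1 + 1
6 + 1 + 1 + 1 + 1
5 + 5
5 + 4 + 1
5 + 3 + 2
5 + 3 + 1 + 1
…and 26 more, for 38 total.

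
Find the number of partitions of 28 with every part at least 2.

Enumerating by decreasing first part gives 708 partitions in all.

708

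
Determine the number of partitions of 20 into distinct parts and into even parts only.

10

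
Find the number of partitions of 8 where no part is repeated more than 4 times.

19

Listing the qualifying partitions of 8:
8
1, 7
2, 6
1, 1, 6
3, 5
1, 2, 5
1, 1, 1, 5
4, 4
1, 3, 4
2, 2, 4
1, 1, 2, 4
1, 1, 1, 1, 4
2, 3, 3
1, 1, 3, 3
1, 2, 2, 3
1, 1, 1, 2, 3
2, 2, 2, 2
1, 1, 2, 2, 2
1, 1, 1, 1, 2, 2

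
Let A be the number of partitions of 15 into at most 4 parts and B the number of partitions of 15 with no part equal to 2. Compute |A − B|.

21

Partitions of 15 into at most 4 parts: 54.
Partitions of 15 with no part equal to 2: 75.
|54 − 75| = 21.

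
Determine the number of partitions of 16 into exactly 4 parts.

34

A partial list (first 12 by largest part):
13 + 1 + 1 + 1
12 + 2 + 1 + 1
11 + 3 + 1 + 1
11 + 2 + 2 + 1
10 + 4 + 1 + 1
10 + 3 + 2 + 1
10 + 2 + 2 + 2
9 + 5 + 1 + 1
9 + 4 + 2 + 1
9 + 3 + 3 + 1
9 + 3 + 2 + 2
8 + 6 + 1 + 1
…and 22 more, for 34 total.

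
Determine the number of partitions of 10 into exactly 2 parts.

The partitions of 10 that satisfy the conditions:
1,9
2,8
3,7
4,6
5,5

5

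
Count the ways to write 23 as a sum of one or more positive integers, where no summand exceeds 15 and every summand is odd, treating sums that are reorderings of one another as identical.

There are 96 such partitions.

96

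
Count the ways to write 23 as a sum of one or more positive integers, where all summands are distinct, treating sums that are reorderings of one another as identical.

Enumerating by decreasing first part gives 104 partitions in all.

104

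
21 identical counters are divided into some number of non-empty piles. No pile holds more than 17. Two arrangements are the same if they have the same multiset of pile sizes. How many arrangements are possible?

A full systematic count gives 785.

785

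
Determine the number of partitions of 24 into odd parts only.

122

There are 122 such partitions.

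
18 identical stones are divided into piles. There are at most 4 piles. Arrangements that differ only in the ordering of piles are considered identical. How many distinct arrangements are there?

Direct enumeration gives 84 partitions.

84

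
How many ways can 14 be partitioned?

Enumerating by decreasing first part gives 135 partitions in all.

135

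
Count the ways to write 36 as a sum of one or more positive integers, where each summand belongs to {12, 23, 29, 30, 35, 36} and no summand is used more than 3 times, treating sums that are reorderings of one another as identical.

2

The partitions of 36 that satisfy the conditions:
36
12, 12, 12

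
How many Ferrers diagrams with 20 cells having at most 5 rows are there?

Systematic enumeration (by largest part, then next-largest, …) yields 192.

192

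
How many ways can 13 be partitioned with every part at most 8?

There are 89 such partitions.

89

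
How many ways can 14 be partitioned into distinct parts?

Enumerating:
14
13,1
12,2
11,3
11,2,1
10,4
10,3,1
9,5
9,4,1
9,3,2
8,6
8,5,1
8,4,2
8,3,2,1
7,6,1
7,5,2
7,4,3
7,4,2,1
6,5,3
6,5,2,1
6,4,3,1
5,4,3,2

22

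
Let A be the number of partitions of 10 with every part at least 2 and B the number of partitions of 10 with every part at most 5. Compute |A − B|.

18

Partitions of 10 with every part at least 2: 12.
Partitions of 10 with every part at most 5: 30.
|12 − 30| = 18.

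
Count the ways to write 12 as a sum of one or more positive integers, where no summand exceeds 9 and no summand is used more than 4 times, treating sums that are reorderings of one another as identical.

56

There are too many to list fully; the first 12 (by largest part) are:
9, 3
9, 2, 1
9, 1, 1, 1
8, 4
8, 3, 1
8, 2, 2
8, 2, 1, 1
8, 1, 1, 1, 1
7, 5
7, 4, 1
7, 3, 2
7, 3, 1, 1
…and 44 more, for 56 total.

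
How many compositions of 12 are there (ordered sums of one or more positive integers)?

2048

There are 11 gaps and each independently is a cut or not, giving 2^11 = 2048.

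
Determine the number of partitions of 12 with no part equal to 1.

Enumerating:
12
10 + 2
9 + 3
8 + 4
8 + 2 + 2
7 + 5
7 + 3 + 2
6 + 6
6 + 4 + 2
6 + 3 + 3
6 + 2 + 2 + 2
5 + 5 + 2
5 + 4 + 3
5 + 3 + 2 + 2
4 + 4 + 4
4 + 4 + 2 + 2
4 + 3 + 3 + 2
4 + 2 + 2 + 2 + 2
3 + 3 + 3 + 3
3 + 3 + 2 + 2 + 2
2 + 2 + 2 + 2 + 2 + 2

21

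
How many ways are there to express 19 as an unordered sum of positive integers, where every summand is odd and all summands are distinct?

6

Listing the qualifying partitions of 19:
19
15 + 3 + 1
13 + 5 + 1
11 + 7 + 1
11 + 5 + 3
9 + 7 + 3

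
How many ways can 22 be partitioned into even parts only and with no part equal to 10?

A partial list (first 12 by largest part):
22
20 + 2
18 + 4
18 + 2 + 2
16 + 6
16 + 4 + 2
16 + 2 + 2 + 2
14 + 8
14 + 6 + 2
14 + 4 + 4
14 + 4 + 2 + 2
14 + 2 + 2 + 2 + 2
…and 33 more, for 45 total.

45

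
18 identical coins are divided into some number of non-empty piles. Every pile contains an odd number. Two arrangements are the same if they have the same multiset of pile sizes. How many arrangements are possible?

There are too many to list fully; the first 12 (by largest part) are:
17+1
15+3
15+1+1+1
13+5
13+3+1+1
13+1+1+1+1+1
11+7
11+5+1+1
11+3+3+1
11+3+1+1+1+1
11+1+1+1+1+1+1+1
9+9
…and 34 more, for 46 total.

46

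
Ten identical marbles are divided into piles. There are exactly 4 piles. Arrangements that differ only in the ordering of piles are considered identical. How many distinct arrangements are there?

9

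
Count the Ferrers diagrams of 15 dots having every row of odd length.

27

There are too many to list fully; the first 12 (by largest part) are:
15
13,1,1
11,3,1
11,1,1,1,1
9,5,1
9,3,3
9,3,1,1,1
9,1,1,1,1,1,1
7,7,1
7,5,3
7,5,1,1,1
7,3,3,1,1
…and 15 more, for 27 total.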